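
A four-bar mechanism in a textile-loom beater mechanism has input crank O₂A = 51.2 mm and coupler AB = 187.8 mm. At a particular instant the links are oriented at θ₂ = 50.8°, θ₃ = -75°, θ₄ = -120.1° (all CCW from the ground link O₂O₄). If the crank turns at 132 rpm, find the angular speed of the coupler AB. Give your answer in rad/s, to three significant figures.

ω₂ = 13.82 rad/s (from 132 rpm).
Differentiating the loop-closure r₂e^{iθ₂}+r₃e^{iθ₃}=r₁+r₄e^{iθ₄} gives r₂ω₂e^{iθ₂}+r₃ω₃e^{iθ₃}=r₄ω₄e^{iθ₄}.
Eliminating the other unknown: ω₃ = r₂ω₂ sin(θ₄−θ₂) / [r₃ sin(θ₃−θ₄)].
Numerator sine = -0.15816; denominator sine = +0.70834.
Result = 0.0512·13.82·(-0.15816) / (0.1878·(+0.70834)) = -0.84145 rad/s; magnitude 0.84145 rad/s.

0.841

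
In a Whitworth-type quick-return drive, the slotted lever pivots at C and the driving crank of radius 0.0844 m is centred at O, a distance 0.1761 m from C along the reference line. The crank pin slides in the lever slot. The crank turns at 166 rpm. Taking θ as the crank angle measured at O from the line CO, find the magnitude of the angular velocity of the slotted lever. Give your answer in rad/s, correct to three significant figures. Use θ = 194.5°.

ω = 17.38 rad/s (from 166 rpm).
Crank pin A relative to C: A = (d + r cosθ, r sinθ); lever angle φ = atan2(r sinθ, d + r cosθ).
Differentiating tanφ: φ̇ = rω(d cosθ + r)/(d² + r² + 2dr cosθ).
d² + r² + 2dr cosθ = |CA|² = 0.00935572 m²;  d cosθ + r = -0.086091 m.
|ω_lever| = |0.0844·17.38·-0.086091| / 0.00935572 = 13.501 rad/s.

13.5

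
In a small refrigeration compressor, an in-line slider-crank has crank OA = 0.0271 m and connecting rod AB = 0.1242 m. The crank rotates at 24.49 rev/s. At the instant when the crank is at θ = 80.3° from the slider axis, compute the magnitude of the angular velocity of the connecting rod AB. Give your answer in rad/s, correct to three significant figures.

ω = 153.9 rad/s (converted from 24.49 rev/s).
The rod makes angle φ with the slider axis where L sinφ = r sinθ; differentiating, L cosφ·φ̇ = r ω cosθ.
L cosφ = √(L² − r² sin²θ) = 0.12129 m.
|ω_rod| = r ω |cosθ| / √(L² − r² sin²θ) = 0.0271·153.9·0.16849/0.12129 = 5.7926 rad/s.

5.79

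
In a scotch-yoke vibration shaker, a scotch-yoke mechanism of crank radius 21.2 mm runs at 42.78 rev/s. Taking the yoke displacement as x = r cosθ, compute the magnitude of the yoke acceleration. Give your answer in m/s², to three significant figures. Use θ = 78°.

318

ω = 268.8 rad/s (from 42.78 rev/s).
x = r cosθ ⇒ ẍ = −rω² cosθ (ω constant).
|a| = rω²|cosθ| = 0.0212·(268.8)²·|cos 78°| = 318.46 m/s².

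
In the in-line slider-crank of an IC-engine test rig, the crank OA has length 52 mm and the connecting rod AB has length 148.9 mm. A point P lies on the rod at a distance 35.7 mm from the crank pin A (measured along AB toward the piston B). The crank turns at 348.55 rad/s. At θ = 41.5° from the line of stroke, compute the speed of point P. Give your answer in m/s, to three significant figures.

16.4

ω = 348.6 rad/s.  Crank-pin speed |V_A| = rω = 18.125 m/s, perpendicular to OA.
Rod angle: sinφ = −(r/L) sinθ ⇒ φ = -13.380°; ω_rod = −rω cosθ/√(L²−r²sin²θ) = -93.709 rad/s.
V_P = V_A + ω_rod × AP, with AP = 0.0357 m along the rod.
Components: V_Px = −rω sinθ − a·ω_rod·sinφ = -12.784 m/s;  V_Py = rω cosθ + a·ω_rod·cosφ = +10.32 m/s.
|V_P| = √(V_Px² + V_Py²) = 16.429 m/s.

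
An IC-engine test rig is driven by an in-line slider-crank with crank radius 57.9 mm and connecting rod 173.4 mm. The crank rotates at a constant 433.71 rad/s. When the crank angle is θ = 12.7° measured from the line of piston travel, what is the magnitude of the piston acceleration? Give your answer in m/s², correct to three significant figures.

ω = 433.7 rad/s
x(θ) = r cosθ + √(L² − r² sin²θ); with ω constant, a = ω²·d²x/dθ².
d²x/dθ² = −r cosθ − r²(cos2θ)/√u − r⁴ sin²2θ/(4u^{3/2}),  u = L² − r² sin²θ = 0.0299055 m².
Substituting r = 0.0579 m, L = 0.1734 m, θ = 12.7°: d²x/dθ² = -0.074095 m.
a = ω²·d²x/dθ² = (433.7)²·(-0.074095) = -13938 m/s²;  |a| = 13938 m/s².

13900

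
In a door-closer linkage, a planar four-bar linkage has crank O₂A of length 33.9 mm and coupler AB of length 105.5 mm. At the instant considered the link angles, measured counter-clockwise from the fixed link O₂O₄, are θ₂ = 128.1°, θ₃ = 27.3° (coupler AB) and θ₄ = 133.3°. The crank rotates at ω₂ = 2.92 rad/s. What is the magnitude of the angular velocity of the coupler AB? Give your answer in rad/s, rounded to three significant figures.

0.0885

ω₂ = 2.92 rad/s
Differentiating the loop-closure r₂e^{iθ₂}+r₃e^{iθ₃}=r₁+r₄e^{iθ₄} gives r₂ω₂e^{iθ₂}+r₃ω₃e^{iθ₃}=r₄ω₄e^{iθ₄}.
Eliminating the other unknown: ω₃ = r₂ω₂ sin(θ₄−θ₂) / [r₃ sin(θ₃−θ₄)].
Numerator sine = +0.09063; denominator sine = -0.96126.
Result = 0.0339·2.92·(+0.09063) / (0.1055·(-0.96126)) = -0.088465 rad/s; magnitude 0.088465 rad/s.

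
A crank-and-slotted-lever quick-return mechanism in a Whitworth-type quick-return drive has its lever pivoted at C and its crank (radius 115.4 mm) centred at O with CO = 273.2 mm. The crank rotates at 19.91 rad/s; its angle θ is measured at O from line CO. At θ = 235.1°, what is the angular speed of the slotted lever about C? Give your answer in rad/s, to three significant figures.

ω = 19.91 rad/s
Crank pin A relative to C: A = (d + r cosθ, r sinθ); lever angle φ = atan2(r sinθ, d + r cosθ).
Differentiating tanφ: φ̇ = rω(d cosθ + r)/(d² + r² + 2dr cosθ).
d² + r² + 2dr cosθ = |CA|² = 0.051879 m²;  d cosθ + r = -0.04091 m.
|ω_lever| = |0.1154·19.91·-0.04091| / 0.051879 = 1.8118 rad/s.

1.81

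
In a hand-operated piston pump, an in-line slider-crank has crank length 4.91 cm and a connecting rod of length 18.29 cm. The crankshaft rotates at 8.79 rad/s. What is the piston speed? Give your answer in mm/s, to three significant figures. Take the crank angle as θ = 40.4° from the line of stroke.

ω = 8.79 rad/s
For an in-line slider-crank, x = r cosθ + √(L² − r² sin²θ), so v = −rω sinθ·[1 + r cosθ/√(L² − r² sin²θ)].
With r = 0.0491 m, L = 0.1829 m, θ = 40.4°: √(L² − r² sin²θ) = 0.18011 m.
v = −0.0491·8.79·0.64812·[1 + 0.0491·0.76154/0.18011] = -0.33779 m/s.
|v| = 0.33779 m/s = 337.79 mm/s.

338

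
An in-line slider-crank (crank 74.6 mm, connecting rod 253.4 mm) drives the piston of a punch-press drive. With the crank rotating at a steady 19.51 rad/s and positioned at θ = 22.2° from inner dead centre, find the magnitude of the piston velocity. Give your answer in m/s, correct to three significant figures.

ω = 19.51 rad/s
For an in-line slider-crank, x = r cosθ + √(L² − r² sin²θ), so v = −rω sinθ·[1 + r cosθ/√(L² − r² sin²θ)].
With r = 0.0746 m, L = 0.2534 m, θ = 22.2°: √(L² − r² sin²θ) = 0.25183 m.
v = −0.0746·19.51·0.37784·[1 + 0.0746·0.92587/0.25183] = -0.70076 m/s.
|v| = 0.70076 m/s.

0.701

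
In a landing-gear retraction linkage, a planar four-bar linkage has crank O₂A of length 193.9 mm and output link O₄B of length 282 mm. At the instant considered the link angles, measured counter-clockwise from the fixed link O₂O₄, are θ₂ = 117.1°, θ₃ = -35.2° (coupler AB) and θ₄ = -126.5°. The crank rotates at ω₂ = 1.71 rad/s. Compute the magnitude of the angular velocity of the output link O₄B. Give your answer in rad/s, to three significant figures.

0.547

ω₂ = 1.71 rad/s
Differentiating the loop-closure r₂e^{iθ₂}+r₃e^{iθ₃}=r₁+r₄e^{iθ₄} gives r₂ω₂e^{iθ₂}+r₃ω₃e^{iθ₃}=r₄ω₄e^{iθ₄}.
Eliminating the other unknown: ω₄ = r₂ω₂ sin(θ₂−θ₃) / [r₄ sin(θ₄−θ₃)].
Numerator sine = +0.46484; denominator sine = -0.99974.
Result = 0.1939·1.71·(+0.46484) / (0.282·(-0.99974)) = -0.54669 rad/s; magnitude 0.54669 rad/s.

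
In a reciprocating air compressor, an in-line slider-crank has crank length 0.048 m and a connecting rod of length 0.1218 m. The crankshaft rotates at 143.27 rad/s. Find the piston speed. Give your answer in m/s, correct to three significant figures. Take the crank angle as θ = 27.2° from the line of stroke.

ω = 143.3 rad/s
For an in-line slider-crank, x = r cosθ + √(L² − r² sin²θ), so v = −rω sinθ·[1 + r cosθ/√(L² − r² sin²θ)].
With r = 0.048 m, L = 0.1218 m, θ = 27.2°: √(L² − r² sin²θ) = 0.11981 m.
v = −0.048·143.3·0.45710·[1 + 0.048·0.88942/0.11981] = -4.2636 m/s.
|v| = 4.2636 m/s.

4.26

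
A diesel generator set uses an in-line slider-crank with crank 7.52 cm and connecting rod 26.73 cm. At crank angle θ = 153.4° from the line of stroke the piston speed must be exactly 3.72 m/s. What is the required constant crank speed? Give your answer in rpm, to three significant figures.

For an in-line slider-crank, |v_piston| = rω|sinθ|·[1 + r cosθ/√(L² − r² sin²θ)].
With r = 0.0752 m, L = 0.2673 m, θ = 153.4°: the bracketed kinematic factor |dx/dθ| = 0.025133 m.
ω = v/|dx/dθ| = 3.72/0.025133 = 148.01 rad/s.
N = 60ω/(2π) = 1413.4 rpm.

1410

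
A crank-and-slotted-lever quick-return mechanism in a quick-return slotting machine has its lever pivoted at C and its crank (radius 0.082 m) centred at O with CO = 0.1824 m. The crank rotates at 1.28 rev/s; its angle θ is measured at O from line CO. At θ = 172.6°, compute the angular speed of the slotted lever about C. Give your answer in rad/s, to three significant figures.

6.31

ω = 8.042 rad/s (from 1.28 rev/s).
Crank pin A relative to C: A = (d + r cosθ, r sinθ); lever angle φ = atan2(r sinθ, d + r cosθ).
Differentiating tanφ: φ̇ = rω(d cosθ + r)/(d² + r² + 2dr cosθ).
d² + r² + 2dr cosθ = |CA|² = 0.0103293 m²;  d cosθ + r = -0.098881 m.
|ω_lever| = |0.082·8.042·-0.098881| / 0.0103293 = 6.3131 rad/s.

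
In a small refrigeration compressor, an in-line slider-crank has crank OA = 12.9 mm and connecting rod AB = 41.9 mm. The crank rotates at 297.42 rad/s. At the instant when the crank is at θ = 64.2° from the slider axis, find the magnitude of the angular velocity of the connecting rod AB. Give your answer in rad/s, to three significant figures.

41.5

ω = 297.4 rad/s
The rod makes angle φ with the slider axis where L sinφ = r sinθ; differentiating, L cosφ·φ̇ = r ω cosθ.
L cosφ = √(L² − r² sin²θ) = 0.040258 m.
|ω_rod| = r ω |cosθ| / √(L² − r² sin²θ) = 0.0129·297.4·0.43523/0.040258 = 41.479 rad/s.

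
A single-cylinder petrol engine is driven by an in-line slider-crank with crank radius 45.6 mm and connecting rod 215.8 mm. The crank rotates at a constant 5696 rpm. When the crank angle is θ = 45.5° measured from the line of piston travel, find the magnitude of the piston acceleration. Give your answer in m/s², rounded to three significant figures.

ω = 2π·5696/60 = 596.5 rad/s
x(θ) = r cosθ + √(L² − r² sin²θ); with ω constant, a = ω²·d²x/dθ².
d²x/dθ² = −r cosθ − r²(cos2θ)/√u − r⁴ sin²2θ/(4u^{3/2}),  u = L² − r² sin²θ = 0.0455118 m².
Substituting r = 0.0456 m, L = 0.2158 m, θ = 45.5°: d²x/dθ² = -0.031903 m.
a = ω²·d²x/dθ² = (596.5)²·(-0.031903) = -11351 m/s²;  |a| = 11351 m/s².

11400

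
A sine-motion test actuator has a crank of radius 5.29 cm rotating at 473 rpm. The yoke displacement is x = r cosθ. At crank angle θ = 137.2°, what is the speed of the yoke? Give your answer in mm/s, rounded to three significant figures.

ω = 49.53 rad/s (from 473 rpm).
x = r cosθ ⇒ ẋ = −rω sinθ.
|v| = rω|sinθ| = 0.0529·49.53·|sin 137.2°| = 1.7803 m/s = 1780.3 mm/s.

1780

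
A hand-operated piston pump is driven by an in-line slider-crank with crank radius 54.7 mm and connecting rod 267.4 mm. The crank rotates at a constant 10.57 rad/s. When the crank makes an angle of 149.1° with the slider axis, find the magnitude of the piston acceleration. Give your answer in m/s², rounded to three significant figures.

4.64

ω = 10.57 rad/s
x(θ) = r cosθ + √(L² − r² sin²θ); with ω constant, a = ω²·d²x/dθ².
d²x/dθ² = −r cosθ − r²(cos2θ)/√u − r⁴ sin²2θ/(4u^{3/2}),  u = L² − r² sin²θ = 0.0707137 m².
Substituting r = 0.0547 m, L = 0.2674 m, θ = 149.1°: d²x/dθ² = +0.041527 m.
a = ω²·d²x/dθ² = (10.57)²·(+0.041527) = +4.6396 m/s²;  |a| = 4.6396 m/s².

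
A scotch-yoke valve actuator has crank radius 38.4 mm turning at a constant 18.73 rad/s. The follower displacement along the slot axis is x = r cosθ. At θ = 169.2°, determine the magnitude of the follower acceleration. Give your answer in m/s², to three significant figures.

13.2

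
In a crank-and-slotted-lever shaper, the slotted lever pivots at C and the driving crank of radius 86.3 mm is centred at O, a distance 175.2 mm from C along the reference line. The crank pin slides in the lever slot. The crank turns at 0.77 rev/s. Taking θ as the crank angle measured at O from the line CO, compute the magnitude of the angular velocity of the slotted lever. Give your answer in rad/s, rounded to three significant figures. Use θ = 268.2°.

ω = 4.838 rad/s (from 0.77 rev/s).
Crank pin A relative to C: A = (d + r cosθ, r sinθ); lever angle φ = atan2(r sinθ, d + r cosθ).
Differentiating tanφ: φ̇ = rω(d cosθ + r)/(d² + r² + 2dr cosθ).
d² + r² + 2dr cosθ = |CA|² = 0.0371929 m²;  d cosθ + r = +0.080797 m.
|ω_lever| = |0.0863·4.838·+0.080797| / 0.0371929 = 0.90702 rad/s.

0.907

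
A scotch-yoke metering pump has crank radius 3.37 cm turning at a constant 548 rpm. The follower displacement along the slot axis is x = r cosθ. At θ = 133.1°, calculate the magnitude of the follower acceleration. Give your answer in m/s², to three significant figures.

ω = 57.39 rad/s (from 548 rpm).
x = r cosθ ⇒ ẍ = −rω² cosθ (ω constant).
|a| = rω²|cosθ| = 0.0337·(57.39)²·|cos 133.1°| = 75.83 m/s².

75.8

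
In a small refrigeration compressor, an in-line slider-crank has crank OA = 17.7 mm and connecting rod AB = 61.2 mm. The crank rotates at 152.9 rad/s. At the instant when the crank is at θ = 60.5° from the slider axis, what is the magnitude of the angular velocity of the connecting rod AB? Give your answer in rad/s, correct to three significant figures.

22.5

ω = 152.9 rad/s
The rod makes angle φ with the slider axis where L sinφ = r sinθ; differentiating, L cosφ·φ̇ = r ω cosθ.
L cosφ = √(L² − r² sin²θ) = 0.059229 m.
|ω_rod| = r ω |cosθ| / √(L² − r² sin²θ) = 0.0177·152.9·0.49242/0.059229 = 22.5 rad/s.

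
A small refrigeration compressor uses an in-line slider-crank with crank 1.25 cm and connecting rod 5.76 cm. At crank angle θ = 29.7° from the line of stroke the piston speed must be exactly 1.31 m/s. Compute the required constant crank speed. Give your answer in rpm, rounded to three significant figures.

For an in-line slider-crank, |v_piston| = rω|sinθ|·[1 + r cosθ/√(L² − r² sin²θ)].
With r = 0.0125 m, L = 0.0576 m, θ = 29.7°: the bracketed kinematic factor |dx/dθ| = 0.0073675 m.
ω = v/|dx/dθ| = 1.31/0.0073675 = 177.81 rad/s.
N = 60ω/(2π) = 1697.9 rpm.

1700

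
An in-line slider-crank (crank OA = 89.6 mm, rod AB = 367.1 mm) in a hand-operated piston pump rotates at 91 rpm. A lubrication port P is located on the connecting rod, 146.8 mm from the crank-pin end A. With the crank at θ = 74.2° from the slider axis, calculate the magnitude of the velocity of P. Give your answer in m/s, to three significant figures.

0.855

ω = 9.529 rad/s.  Crank-pin speed |V_A| = rω = 0.85384 m/s, perpendicular to OA.
Rod angle: sinφ = −(r/L) sinθ ⇒ φ = -13.583°; ω_rod = −rω cosθ/√(L²−r²sin²θ) = -0.65152 rad/s.
V_P = V_A + ω_rod × AP, with AP = 0.1468 m along the rod.
Components: V_Px = −rω sinθ − a·ω_rod·sinφ = -0.84405 m/s;  V_Py = rω cosθ + a·ω_rod·cosφ = +0.13952 m/s.
|V_P| = √(V_Px² + V_Py²) = 0.8555 m/s.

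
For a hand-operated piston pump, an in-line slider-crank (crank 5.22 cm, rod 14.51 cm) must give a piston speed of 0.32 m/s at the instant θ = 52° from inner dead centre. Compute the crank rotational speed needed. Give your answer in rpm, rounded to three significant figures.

60.3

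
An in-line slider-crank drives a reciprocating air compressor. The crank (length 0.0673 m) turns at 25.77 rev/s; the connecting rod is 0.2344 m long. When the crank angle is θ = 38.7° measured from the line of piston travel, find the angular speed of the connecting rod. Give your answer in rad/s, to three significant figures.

ω = 161.9 rad/s (converted from 25.77 rev/s).
The rod makes angle φ with the slider axis where L sinφ = r sinθ; differentiating, L cosφ·φ̇ = r ω cosθ.
L cosφ = √(L² − r² sin²θ) = 0.23059 m.
|ω_rod| = r ω |cosθ| / √(L² − r² sin²θ) = 0.0673·161.9·0.78043/0.23059 = 36.881 rad/s.

36.9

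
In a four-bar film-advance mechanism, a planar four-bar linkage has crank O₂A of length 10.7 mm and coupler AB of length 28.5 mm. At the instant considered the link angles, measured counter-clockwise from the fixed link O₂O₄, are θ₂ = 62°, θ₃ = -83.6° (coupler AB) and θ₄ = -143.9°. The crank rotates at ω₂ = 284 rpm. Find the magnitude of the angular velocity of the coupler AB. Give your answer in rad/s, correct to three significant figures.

5.61

ω₂ = 29.74 rad/s (from 284 rpm).
Differentiating the loop-closure r₂e^{iθ₂}+r₃e^{iθ₃}=r₁+r₄e^{iθ₄} gives r₂ω₂e^{iθ₂}+r₃ω₃e^{iθ₃}=r₄ω₄e^{iθ₄}.
Eliminating the other unknown: ω₃ = r₂ω₂ sin(θ₄−θ₂) / [r₃ sin(θ₃−θ₄)].
Numerator sine = +0.43680; denominator sine = +0.86863.
Result = 0.0107·29.74·(+0.43680) / (0.0285·(+0.86863)) = +5.6148 rad/s; magnitude 5.6148 rad/s.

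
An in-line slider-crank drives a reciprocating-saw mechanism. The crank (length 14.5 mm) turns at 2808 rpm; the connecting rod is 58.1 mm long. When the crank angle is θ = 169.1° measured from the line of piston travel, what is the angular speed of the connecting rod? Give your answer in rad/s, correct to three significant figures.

72.1

ω = 294.1 rad/s (converted from 2808 rpm).
The rod makes angle φ with the slider axis where L sinφ = r sinθ; differentiating, L cosφ·φ̇ = r ω cosθ.
L cosφ = √(L² − r² sin²θ) = 0.058035 m.
|ω_rod| = r ω |cosθ| / √(L² − r² sin²θ) = 0.0145·294.1·0.98196/0.058035 = 72.143 rad/s.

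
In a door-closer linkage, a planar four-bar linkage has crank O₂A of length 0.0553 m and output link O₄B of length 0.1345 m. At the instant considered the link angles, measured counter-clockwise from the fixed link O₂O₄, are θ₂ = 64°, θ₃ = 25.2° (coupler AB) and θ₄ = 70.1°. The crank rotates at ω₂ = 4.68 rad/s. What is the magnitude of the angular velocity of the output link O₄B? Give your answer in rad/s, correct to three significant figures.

ω₂ = 4.68 rad/s
Differentiating the loop-closure r₂e^{iθ₂}+r₃e^{iθ₃}=r₁+r₄e^{iθ₄} gives r₂ω₂e^{iθ₂}+r₃ω₃e^{iθ₃}=r₄ω₄e^{iθ₄}.
Eliminating the other unknown: ω₄ = r₂ω₂ sin(θ₂−θ₃) / [r₄ sin(θ₄−θ₃)].
Numerator sine = +0.62660; denominator sine = +0.70587.
Result = 0.0553·4.68·(+0.62660) / (0.1345·(+0.70587)) = +1.7081 rad/s; magnitude 1.7081 rad/s.

1.71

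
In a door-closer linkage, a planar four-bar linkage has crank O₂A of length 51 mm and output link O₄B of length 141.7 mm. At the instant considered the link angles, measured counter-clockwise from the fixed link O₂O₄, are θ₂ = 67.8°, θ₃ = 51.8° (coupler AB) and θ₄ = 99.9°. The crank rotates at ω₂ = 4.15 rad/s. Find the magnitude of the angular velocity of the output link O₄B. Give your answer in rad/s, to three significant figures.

ω₂ = 4.15 rad/s
Differentiating the loop-closure r₂e^{iθ₂}+r₃e^{iθ₃}=r₁+r₄e^{iθ₄} gives r₂ω₂e^{iθ₂}+r₃ω₃e^{iθ₃}=r₄ω₄e^{iθ₄}.
Eliminating the other unknown: ω₄ = r₂ω₂ sin(θ₂−θ₃) / [r₄ sin(θ₄−θ₃)].
Numerator sine = +0.27564; denominator sine = +0.74431.
Result = 0.051·4.15·(+0.27564) / (0.1417·(+0.74431)) = +0.55314 rad/s; magnitude 0.55314 rad/s.

0.553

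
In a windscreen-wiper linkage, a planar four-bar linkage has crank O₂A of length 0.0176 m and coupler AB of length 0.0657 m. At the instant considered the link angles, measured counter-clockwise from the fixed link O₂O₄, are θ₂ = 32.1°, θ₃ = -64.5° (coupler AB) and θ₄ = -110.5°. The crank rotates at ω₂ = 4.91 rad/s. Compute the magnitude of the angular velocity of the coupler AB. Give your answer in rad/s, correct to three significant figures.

1.11

ω₂ = 4.91 rad/s
Differentiating the loop-closure r₂e^{iθ₂}+r₃e^{iθ₃}=r₁+r₄e^{iθ₄} gives r₂ω₂e^{iθ₂}+r₃ω₃e^{iθ₃}=r₄ω₄e^{iθ₄}.
Eliminating the other unknown: ω₃ = r₂ω₂ sin(θ₄−θ₂) / [r₃ sin(θ₃−θ₄)].
Numerator sine = -0.60738; denominator sine = +0.71934.
Result = 0.0176·4.91·(-0.60738) / (0.0657·(+0.71934)) = -1.1106 rad/s; magnitude 1.1106 rad/s.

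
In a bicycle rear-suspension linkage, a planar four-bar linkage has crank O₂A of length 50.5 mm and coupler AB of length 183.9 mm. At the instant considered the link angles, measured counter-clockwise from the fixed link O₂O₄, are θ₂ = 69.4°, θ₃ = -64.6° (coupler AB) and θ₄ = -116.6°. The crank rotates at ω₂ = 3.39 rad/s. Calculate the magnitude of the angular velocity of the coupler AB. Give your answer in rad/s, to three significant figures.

0.123

ω₂ = 3.39 rad/s
Differentiating the loop-closure r₂e^{iθ₂}+r₃e^{iθ₃}=r₁+r₄e^{iθ₄} gives r₂ω₂e^{iθ₂}+r₃ω₃e^{iθ₃}=r₄ω₄e^{iθ₄}.
Eliminating the other unknown: ω₃ = r₂ω₂ sin(θ₄−θ₂) / [r₃ sin(θ₃−θ₄)].
Numerator sine = +0.10453; denominator sine = +0.78801.
Result = 0.0505·3.39·(+0.10453) / (0.1839·(+0.78801)) = +0.12348 rad/s; magnitude 0.12348 rad/s.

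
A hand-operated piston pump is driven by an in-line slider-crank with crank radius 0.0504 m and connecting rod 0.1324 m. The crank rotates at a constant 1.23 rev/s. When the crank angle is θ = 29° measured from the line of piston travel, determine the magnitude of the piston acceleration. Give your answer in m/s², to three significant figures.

3.28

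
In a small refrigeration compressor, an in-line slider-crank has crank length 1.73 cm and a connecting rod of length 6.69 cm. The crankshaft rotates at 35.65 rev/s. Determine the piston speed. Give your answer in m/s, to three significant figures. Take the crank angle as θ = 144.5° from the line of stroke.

1.77

ω = 2π·35.6 = 224 rad/s
For an in-line slider-crank, x = r cosθ + √(L² − r² sin²θ), so v = −rω sinθ·[1 + r cosθ/√(L² − r² sin²θ)].
With r = 0.0173 m, L = 0.0669 m, θ = 144.5°: √(L² − r² sin²θ) = 0.066141 m.
v = −0.0173·224·0.58070·[1 + 0.0173·-0.81412/0.066141] = -1.7711 m/s.
|v| = 1.7711 m/s.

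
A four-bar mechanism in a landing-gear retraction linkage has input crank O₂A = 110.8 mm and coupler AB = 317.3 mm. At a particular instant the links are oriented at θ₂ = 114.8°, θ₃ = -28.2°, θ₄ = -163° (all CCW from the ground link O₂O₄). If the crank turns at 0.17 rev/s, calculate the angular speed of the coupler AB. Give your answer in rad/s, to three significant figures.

ω₂ = 1.068 rad/s (from 0.17 rev/s).
Differentiating the loop-closure r₂e^{iθ₂}+r₃e^{iθ₃}=r₁+r₄e^{iθ₄} gives r₂ω₂e^{iθ₂}+r₃ω₃e^{iθ₃}=r₄ω₄e^{iθ₄}.
Eliminating the other unknown: ω₃ = r₂ω₂ sin(θ₄−θ₂) / [r₃ sin(θ₃−θ₄)].
Numerator sine = +0.99075; denominator sine = +0.70957.
Result = 0.1108·1.068·(+0.99075) / (0.3173·(+0.70957)) = +0.52079 rad/s; magnitude 0.52079 rad/s.

0.521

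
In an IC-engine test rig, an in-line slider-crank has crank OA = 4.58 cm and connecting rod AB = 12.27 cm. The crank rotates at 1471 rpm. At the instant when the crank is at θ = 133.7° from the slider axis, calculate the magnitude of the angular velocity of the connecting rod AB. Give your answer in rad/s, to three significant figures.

ω = 154 rad/s (converted from 1471 rpm).
The rod makes angle φ with the slider axis where L sinφ = r sinθ; differentiating, L cosφ·φ̇ = r ω cosθ.
L cosφ = √(L² − r² sin²θ) = 0.11815 m.
|ω_rod| = r ω |cosθ| / √(L² − r² sin²θ) = 0.0458·154·0.69088/0.11815 = 41.256 rad/s.

41.3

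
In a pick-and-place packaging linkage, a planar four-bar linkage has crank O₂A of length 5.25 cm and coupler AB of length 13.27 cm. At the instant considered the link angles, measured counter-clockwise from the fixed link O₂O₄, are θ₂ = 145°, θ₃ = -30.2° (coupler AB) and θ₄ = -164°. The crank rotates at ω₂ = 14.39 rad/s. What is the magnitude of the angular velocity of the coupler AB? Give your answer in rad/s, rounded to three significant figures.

6.13

ω₂ = 14.39 rad/s
Differentiating the loop-closure r₂e^{iθ₂}+r₃e^{iθ₃}=r₁+r₄e^{iθ₄} gives r₂ω₂e^{iθ₂}+r₃ω₃e^{iθ₃}=r₄ω₄e^{iθ₄}.
Eliminating the other unknown: ω₃ = r₂ω₂ sin(θ₄−θ₂) / [r₃ sin(θ₃−θ₄)].
Numerator sine = +0.77715; denominator sine = +0.72176.
Result = 0.0525·14.39·(+0.77715) / (0.1327·(+0.72176)) = +6.13 rad/s; magnitude 6.13 rad/s.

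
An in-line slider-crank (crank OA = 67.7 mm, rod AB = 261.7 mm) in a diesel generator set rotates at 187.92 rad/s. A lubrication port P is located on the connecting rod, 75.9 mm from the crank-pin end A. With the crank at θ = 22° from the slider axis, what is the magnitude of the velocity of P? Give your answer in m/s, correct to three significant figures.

9.80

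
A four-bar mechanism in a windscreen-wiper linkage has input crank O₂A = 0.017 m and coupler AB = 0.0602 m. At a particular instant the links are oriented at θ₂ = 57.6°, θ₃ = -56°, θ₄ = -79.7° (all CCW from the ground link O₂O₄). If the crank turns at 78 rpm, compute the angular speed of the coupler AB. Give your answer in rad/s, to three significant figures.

3.89

ω₂ = 8.168 rad/s (from 78 rpm).
Differentiating the loop-closure r₂e^{iθ₂}+r₃e^{iθ₃}=r₁+r₄e^{iθ₄} gives r₂ω₂e^{iθ₂}+r₃ω₃e^{iθ₃}=r₄ω₄e^{iθ₄}.
Eliminating the other unknown: ω₃ = r₂ω₂ sin(θ₄−θ₂) / [r₃ sin(θ₃−θ₄)].
Numerator sine = -0.67816; denominator sine = +0.40195.
Result = 0.017·8.168·(-0.67816) / (0.0602·(+0.40195)) = -3.8917 rad/s; magnitude 3.8917 rad/s.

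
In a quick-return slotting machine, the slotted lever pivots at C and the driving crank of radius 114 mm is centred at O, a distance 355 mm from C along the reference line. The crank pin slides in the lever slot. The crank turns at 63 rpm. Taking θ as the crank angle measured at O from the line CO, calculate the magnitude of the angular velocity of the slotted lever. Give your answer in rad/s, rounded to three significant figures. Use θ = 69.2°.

ω = 6.597 rad/s (from 63 rpm).
Crank pin A relative to C: A = (d + r cosθ, r sinθ); lever angle φ = atan2(r sinθ, d + r cosθ).
Differentiating tanφ: φ̇ = rω(d cosθ + r)/(d² + r² + 2dr cosθ).
d² + r² + 2dr cosθ = |CA|² = 0.167763 m²;  d cosθ + r = +0.24006 m.
|ω_lever| = |0.114·6.597·+0.24006| / 0.167763 = 1.0762 rad/s.

1.08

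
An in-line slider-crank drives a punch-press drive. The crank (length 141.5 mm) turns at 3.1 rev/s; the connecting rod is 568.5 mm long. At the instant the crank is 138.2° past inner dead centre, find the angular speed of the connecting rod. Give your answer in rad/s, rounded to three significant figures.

ω = 19.48 rad/s (converted from 3.1 rev/s).
The rod makes angle φ with the slider axis where L sinφ = r sinθ; differentiating, L cosφ·φ̇ = r ω cosθ.
L cosφ = √(L² − r² sin²θ) = 0.56062 m.
|ω_rod| = r ω |cosθ| / √(L² − r² sin²θ) = 0.1415·19.48·0.74548/0.56062 = 3.6649 rad/s.

3.66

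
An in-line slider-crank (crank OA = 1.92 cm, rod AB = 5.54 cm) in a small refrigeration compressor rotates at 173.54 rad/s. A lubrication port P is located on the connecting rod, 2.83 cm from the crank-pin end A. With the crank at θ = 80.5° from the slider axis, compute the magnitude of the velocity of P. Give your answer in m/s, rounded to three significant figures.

3.40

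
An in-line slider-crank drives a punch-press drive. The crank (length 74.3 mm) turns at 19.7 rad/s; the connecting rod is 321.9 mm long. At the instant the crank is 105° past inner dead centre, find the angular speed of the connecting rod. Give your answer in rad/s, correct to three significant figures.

ω = 19.7 rad/s
The rod makes angle φ with the slider axis where L sinφ = r sinθ; differentiating, L cosφ·φ̇ = r ω cosθ.
L cosφ = √(L² − r² sin²θ) = 0.3138 m.
|ω_rod| = r ω |cosθ| / √(L² − r² sin²θ) = 0.0743·19.7·0.25882/0.3138 = 1.2073 rad/s.

1.21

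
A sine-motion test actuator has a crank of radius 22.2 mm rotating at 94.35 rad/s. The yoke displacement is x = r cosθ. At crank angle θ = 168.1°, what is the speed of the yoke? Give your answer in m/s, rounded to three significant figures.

0.432

ω = 94.35 rad/s
x = r cosθ ⇒ ẋ = −rω sinθ.
|v| = rω|sinθ| = 0.0222·94.35·|sin 168.1°| = 0.43191 m/s.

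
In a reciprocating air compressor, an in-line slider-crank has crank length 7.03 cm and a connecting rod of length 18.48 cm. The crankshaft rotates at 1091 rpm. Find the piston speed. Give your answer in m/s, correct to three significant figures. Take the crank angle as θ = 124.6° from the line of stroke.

5.11

ω = 2π·1091/60 = 114.2 rad/s
For an in-line slider-crank, x = r cosθ + √(L² − r² sin²θ), so v = −rω sinθ·[1 + r cosθ/√(L² − r² sin²θ)].
With r = 0.0703 m, L = 0.1848 m, θ = 124.6°: √(L² − r² sin²θ) = 0.17551 m.
v = −0.0703·114.2·0.82314·[1 + 0.0703·-0.56784/0.17551] = -5.1075 m/s.
|v| = 5.1075 m/s.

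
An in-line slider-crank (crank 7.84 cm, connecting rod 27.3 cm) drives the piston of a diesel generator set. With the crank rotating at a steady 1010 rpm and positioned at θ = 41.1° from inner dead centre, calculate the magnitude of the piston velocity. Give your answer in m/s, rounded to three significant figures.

ω = 2π·1010/60 = 105.8 rad/s
For an in-line slider-crank, x = r cosθ + √(L² − r² sin²θ), so v = −rω sinθ·[1 + r cosθ/√(L² − r² sin²θ)].
With r = 0.0784 m, L = 0.273 m, θ = 41.1°: √(L² − r² sin²θ) = 0.26809 m.
v = −0.0784·105.8·0.65738·[1 + 0.0784·0.75356/0.26809] = -6.6523 m/s.
|v| = 6.6523 m/s.

6.65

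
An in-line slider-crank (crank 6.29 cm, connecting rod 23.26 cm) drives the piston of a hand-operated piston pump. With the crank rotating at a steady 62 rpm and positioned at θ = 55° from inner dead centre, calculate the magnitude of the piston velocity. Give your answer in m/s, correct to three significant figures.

0.388

ω = 2π·62/60 = 6.493 rad/s
For an in-line slider-crank, x = r cosθ + √(L² − r² sin²θ), so v = −rω sinθ·[1 + r cosθ/√(L² − r² sin²θ)].
With r = 0.0629 m, L = 0.2326 m, θ = 55°: √(L² − r² sin²θ) = 0.22682 m.
v = −0.0629·6.493·0.81915·[1 + 0.0629·0.57358/0.22682] = -0.38774 m/s.
|v| = 0.38774 m/s.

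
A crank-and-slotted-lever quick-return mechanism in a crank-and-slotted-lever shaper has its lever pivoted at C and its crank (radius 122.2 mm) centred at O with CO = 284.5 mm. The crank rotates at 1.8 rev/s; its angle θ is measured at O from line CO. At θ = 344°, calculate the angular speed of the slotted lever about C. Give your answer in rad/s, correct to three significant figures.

3.36

ω = 11.31 rad/s (from 1.8 rev/s).
Crank pin A relative to C: A = (d + r cosθ, r sinθ); lever angle φ = atan2(r sinθ, d + r cosθ).
Differentiating tanφ: φ̇ = rω(d cosθ + r)/(d² + r² + 2dr cosθ).
d² + r² + 2dr cosθ = |CA|² = 0.162711 m²;  d cosθ + r = +0.39568 m.
|ω_lever| = |0.1222·11.31·+0.39568| / 0.162711 = 3.3608 rad/s.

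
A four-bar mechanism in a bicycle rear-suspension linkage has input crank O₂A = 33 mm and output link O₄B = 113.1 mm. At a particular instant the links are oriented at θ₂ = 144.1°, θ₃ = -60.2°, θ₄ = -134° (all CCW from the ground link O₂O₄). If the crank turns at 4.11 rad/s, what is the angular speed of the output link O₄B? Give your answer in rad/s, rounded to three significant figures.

ω₂ = 4.11 rad/s
Differentiating the loop-closure r₂e^{iθ₂}+r₃e^{iθ₃}=r₁+r₄e^{iθ₄} gives r₂ω₂e^{iθ₂}+r₃ω₃e^{iθ₃}=r₄ω₄e^{iθ₄}.
Eliminating the other unknown: ω₄ = r₂ω₂ sin(θ₂−θ₃) / [r₄ sin(θ₄−θ₃)].
Numerator sine = -0.41151; denominator sine = -0.96029.
Result = 0.033·4.11·(-0.41151) / (0.1131·(-0.96029)) = +0.51389 rad/s; magnitude 0.51389 rad/s.

0.514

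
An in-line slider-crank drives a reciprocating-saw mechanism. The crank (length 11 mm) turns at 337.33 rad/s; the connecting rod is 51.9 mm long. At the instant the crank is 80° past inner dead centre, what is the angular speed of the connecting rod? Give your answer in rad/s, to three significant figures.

ω = 337.3 rad/s
The rod makes angle φ with the slider axis where L sinφ = r sinθ; differentiating, L cosφ·φ̇ = r ω cosθ.
L cosφ = √(L² − r² sin²θ) = 0.050757 m.
|ω_rod| = r ω |cosθ| / √(L² − r² sin²θ) = 0.011·337.3·0.17365/0.050757 = 12.695 rad/s.

12.7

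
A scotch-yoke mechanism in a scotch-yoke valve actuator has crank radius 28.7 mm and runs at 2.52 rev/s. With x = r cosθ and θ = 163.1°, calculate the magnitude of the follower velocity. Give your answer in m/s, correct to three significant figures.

ω = 15.83 rad/s (from 2.52 rev/s).
x = r cosθ ⇒ ẋ = −rω sinθ.
|v| = rω|sinθ| = 0.0287·15.83·|sin 163.1°| = 0.1321 m/s.

0.132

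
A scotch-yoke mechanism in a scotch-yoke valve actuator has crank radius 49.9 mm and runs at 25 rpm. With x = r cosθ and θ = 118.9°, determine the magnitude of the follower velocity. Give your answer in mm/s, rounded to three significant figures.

114

ω = 2.618 rad/s (from 25 rpm).
x = r cosθ ⇒ ẋ = −rω sinθ.
|v| = rω|sinθ| = 0.0499·2.618·|sin 118.9°| = 0.11437 m/s = 114.37 mm/s.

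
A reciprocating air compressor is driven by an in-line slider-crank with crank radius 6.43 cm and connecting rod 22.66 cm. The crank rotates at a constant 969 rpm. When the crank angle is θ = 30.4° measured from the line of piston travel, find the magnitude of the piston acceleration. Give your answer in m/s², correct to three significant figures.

ω = 2π·969/60 = 101.5 rad/s
x(θ) = r cosθ + √(L² − r² sin²θ); with ω constant, a = ω²·d²x/dθ².
d²x/dθ² = −r cosθ − r²(cos2θ)/√u − r⁴ sin²2θ/(4u^{3/2}),  u = L² − r² sin²θ = 0.0502888 m².
Substituting r = 0.0643 m, L = 0.2266 m, θ = 30.4°: d²x/dθ² = -0.064743 m.
a = ω²·d²x/dθ² = (101.5)²·(-0.064743) = -666.65 m/s²;  |a| = 666.65 m/s².

667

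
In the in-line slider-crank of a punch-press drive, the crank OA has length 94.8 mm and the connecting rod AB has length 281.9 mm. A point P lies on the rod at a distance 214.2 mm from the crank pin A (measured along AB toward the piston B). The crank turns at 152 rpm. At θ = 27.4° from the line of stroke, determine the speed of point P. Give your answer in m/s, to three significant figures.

ω = 15.92 rad/s.  Crank-pin speed |V_A| = rω = 1.509 m/s, perpendicular to OA.
Rod angle: sinφ = −(r/L) sinθ ⇒ φ = -8.903°; ω_rod = −rω cosθ/√(L²−r²sin²θ) = -4.8103 rad/s.
V_P = V_A + ω_rod × AP, with AP = 0.2142 m along the rod.
Components: V_Px = −rω sinθ − a·ω_rod·sinφ = -0.85389 m/s;  V_Py = rω cosθ + a·ω_rod·cosφ = +0.32173 m/s.
|V_P| = √(V_Px² + V_Py²) = 0.91249 m/s.

0.912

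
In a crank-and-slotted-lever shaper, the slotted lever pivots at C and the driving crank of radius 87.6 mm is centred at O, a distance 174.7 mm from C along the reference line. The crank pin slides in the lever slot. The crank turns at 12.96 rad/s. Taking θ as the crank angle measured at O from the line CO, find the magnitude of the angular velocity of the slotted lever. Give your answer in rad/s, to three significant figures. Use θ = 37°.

4.12

ω = 12.96 rad/s
Crank pin A relative to C: A = (d + r cosθ, r sinθ); lever angle φ = atan2(r sinθ, d + r cosθ).
Differentiating tanφ: φ̇ = rω(d cosθ + r)/(d² + r² + 2dr cosθ).
d² + r² + 2dr cosθ = |CA|² = 0.062638 m²;  d cosθ + r = +0.22712 m.
|ω_lever| = |0.0876·12.96·+0.22712| / 0.062638 = 4.1165 rad/s.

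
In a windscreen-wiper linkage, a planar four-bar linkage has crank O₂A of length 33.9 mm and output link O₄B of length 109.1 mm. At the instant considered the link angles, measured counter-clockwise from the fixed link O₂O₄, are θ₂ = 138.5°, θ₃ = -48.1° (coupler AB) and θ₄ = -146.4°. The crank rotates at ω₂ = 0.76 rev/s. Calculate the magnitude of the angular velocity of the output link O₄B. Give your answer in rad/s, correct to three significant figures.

0.172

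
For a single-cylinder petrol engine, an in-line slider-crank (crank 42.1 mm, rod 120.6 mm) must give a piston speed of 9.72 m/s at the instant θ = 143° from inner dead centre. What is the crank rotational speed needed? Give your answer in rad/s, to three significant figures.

For an in-line slider-crank, |v_piston| = rω|sinθ|·[1 + r cosθ/√(L² − r² sin²θ)].
With r = 0.0421 m, L = 0.1206 m, θ = 143°: the bracketed kinematic factor |dx/dθ| = 0.018112 m.
ω = v/|dx/dθ| = 9.72/0.018112 = 536.67 rad/s.

537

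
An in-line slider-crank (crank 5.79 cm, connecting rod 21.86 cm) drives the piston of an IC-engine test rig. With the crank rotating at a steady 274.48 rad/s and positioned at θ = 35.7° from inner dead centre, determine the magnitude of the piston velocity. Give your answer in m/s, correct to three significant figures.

11.3

ω = 274.5 rad/s
For an in-line slider-crank, x = r cosθ + √(L² − r² sin²θ), so v = −rω sinθ·[1 + r cosθ/√(L² − r² sin²θ)].
With r = 0.0579 m, L = 0.2186 m, θ = 35.7°: √(L² − r² sin²θ) = 0.21597 m.
v = −0.0579·274.5·0.58354·[1 + 0.0579·0.81208/0.21597] = -11.293 m/s.
|v| = 11.293 m/s.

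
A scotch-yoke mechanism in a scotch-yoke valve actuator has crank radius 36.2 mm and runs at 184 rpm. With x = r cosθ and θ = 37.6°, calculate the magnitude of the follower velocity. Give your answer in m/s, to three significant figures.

0.426

ω = 19.27 rad/s (from 184 rpm).
x = r cosθ ⇒ ẋ = −rω sinθ.
|v| = rω|sinθ| = 0.0362·19.27·|sin 37.6°| = 0.42559 m/s.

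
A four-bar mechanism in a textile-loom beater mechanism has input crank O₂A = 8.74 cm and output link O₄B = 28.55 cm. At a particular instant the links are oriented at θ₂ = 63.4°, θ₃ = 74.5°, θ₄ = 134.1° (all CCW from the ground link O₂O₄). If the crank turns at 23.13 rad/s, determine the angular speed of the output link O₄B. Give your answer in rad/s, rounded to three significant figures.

ω₂ = 23.13 rad/s
Differentiating the loop-closure r₂e^{iθ₂}+r₃e^{iθ₃}=r₁+r₄e^{iθ₄} gives r₂ω₂e^{iθ₂}+r₃ω₃e^{iθ₃}=r₄ω₄e^{iθ₄}.
Eliminating the other unknown: ω₄ = r₂ω₂ sin(θ₂−θ₃) / [r₄ sin(θ₄−θ₃)].
Numerator sine = -0.19252; denominator sine = +0.86251.
Result = 0.0874·23.13·(-0.19252) / (0.2855·(+0.86251)) = -1.5805 rad/s; magnitude 1.5805 rad/s.

1.58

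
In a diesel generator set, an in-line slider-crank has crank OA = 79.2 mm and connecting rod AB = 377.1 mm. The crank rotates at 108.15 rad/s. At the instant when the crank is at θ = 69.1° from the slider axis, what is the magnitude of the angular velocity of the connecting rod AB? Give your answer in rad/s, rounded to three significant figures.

ω = 108.2 rad/s
The rod makes angle φ with the slider axis where L sinφ = r sinθ; differentiating, L cosφ·φ̇ = r ω cosθ.
L cosφ = √(L² − r² sin²θ) = 0.36977 m.
|ω_rod| = r ω |cosθ| / √(L² − r² sin²θ) = 0.0792·108.2·0.35674/0.36977 = 8.2636 rad/s.

8.26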